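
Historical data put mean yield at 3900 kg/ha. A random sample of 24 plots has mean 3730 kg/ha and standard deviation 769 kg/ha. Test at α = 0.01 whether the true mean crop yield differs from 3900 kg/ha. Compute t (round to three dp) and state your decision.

H0: μ = 3900; H1: μ ≠ 3900 (one-sample t-test, two-sided).
t = (x̄ − μ₀)/(s/√n) = (3730 − 3900)/(769/√24) = -1.083
df = n − 1 = 23
Two-sided p-value ≈ 0.2900
Since p ≈ 0.2900 > α = 0.01, fail to reject H0; the evidence is not statistically significant.

t = -1.083; fail to reject H0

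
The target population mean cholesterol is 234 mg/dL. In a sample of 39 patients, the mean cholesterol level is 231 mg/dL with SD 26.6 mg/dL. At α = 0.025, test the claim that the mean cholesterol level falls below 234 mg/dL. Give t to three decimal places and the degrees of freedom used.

H0: μ = 234; H1: μ < 234 (one-sample t-test, left-tailed).
t = (x̄ − μ₀)/(s/√n) = (231 − 234)/(26.6/√39) = -0.704
df = n − 1 = 38
p-value = P(T ≤ -0.704) ≈ 0.243
Since p ≈ 0.243 > α = 0.025, fail to reject H0; the data do not provide sufficient evidence against H0.

t = -0.704, df = 38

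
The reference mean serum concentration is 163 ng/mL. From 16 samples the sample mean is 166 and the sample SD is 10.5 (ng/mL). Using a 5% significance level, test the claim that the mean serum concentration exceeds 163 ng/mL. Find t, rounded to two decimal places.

1.14

H0: μ = 163; H1: μ > 163 (one-sample t-test, right-tailed).
t = (x̄ − μ₀)/(s/√n) = (166 − 163)/(10.5/√16) = 1.14
df = n − 1 = 15
p-value = P(T ≥ 1.14) ≈ 0.136
Since p ≈ 0.136 > α = 0.05, fail to reject H0; the evidence is not statistically significant.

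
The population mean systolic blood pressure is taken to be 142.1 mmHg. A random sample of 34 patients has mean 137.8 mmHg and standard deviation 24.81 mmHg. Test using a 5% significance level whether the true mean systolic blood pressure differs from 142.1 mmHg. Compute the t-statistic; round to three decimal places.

H0: μ = 142.1; H1: μ ≠ 142.1 (one-sample t-test, two-sided).
t = (x̄ − μ₀)/(s/√n) = (137.8 − 142.1)/(24.81/√34) = -1.011
df = n − 1 = 33
Two-sided p-value ≈ 0.3196
Since p ≈ 0.3196 > α = 0.05, fail to reject H0; the data do not provide sufficient evidence against H0.

-1.011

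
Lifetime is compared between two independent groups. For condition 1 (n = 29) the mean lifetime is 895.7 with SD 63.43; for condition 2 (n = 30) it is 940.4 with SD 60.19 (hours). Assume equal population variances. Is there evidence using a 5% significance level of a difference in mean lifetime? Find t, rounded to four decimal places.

Let group 1 = condition 1, group 2 = condition 2. H0: μ_1 = μ_2; H1: μ_1 ≠ μ_2 (two-sample pooled-variance t-test, two-sided).
s_p² = [(29−1)·63.43² + (30−1)·60.19²]/(29+30−2) = 3819.59
t = (895.7 − 940.4)/√[3819.59·(1/29 + 1/30)] = -2.7774
df = n₁ + n₂ − 2 = 57
Two-sided p-value ≈ 0.007
Since p ≈ 0.007 < α = 0.05, reject H0; the evidence is statistically significant.

-2.7774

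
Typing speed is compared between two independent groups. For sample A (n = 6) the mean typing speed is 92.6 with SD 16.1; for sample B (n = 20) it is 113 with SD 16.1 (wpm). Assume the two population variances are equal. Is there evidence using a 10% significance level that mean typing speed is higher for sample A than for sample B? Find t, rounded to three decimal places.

Let group 1 = sample A, group 2 = sample B. H0: μ_1 = μ_2; H1: μ_1 > μ_2 (two-sample pooled-variance t-test, right-tailed).
s_p² = [(6−1)·16.1² + (20−1)·16.1²]/(6+20−2) = 259.21
t = (92.6 − 113)/√[259.21·(1/6 + 1/20)] = -2.722
df = n₁ + n₂ − 2 = 24
p-value = P(T ≥ -2.722) ≈ 0.994
Since p ≈ 0.994 > α = 0.1, fail to reject H0; the data do not provide sufficient evidence against H0.

-2.722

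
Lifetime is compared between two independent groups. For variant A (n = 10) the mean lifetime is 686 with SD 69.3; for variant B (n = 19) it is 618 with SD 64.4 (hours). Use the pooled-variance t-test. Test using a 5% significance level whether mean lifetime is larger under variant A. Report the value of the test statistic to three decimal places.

Let group 1 = variant A, group 2 = variant B. H0: μ_1 = μ_2; H1: μ_1 > μ_2 (two-sample pooled-variance t-test, right-tailed).
s_p² = [(10−1)·69.3² + (19−1)·64.4²]/(10+19−2) = 4365.74
t = (686 − 618)/√[4365.74·(1/10 + 1/19)] = 2.634
df = n₁ + n₂ − 2 = 27
p-value = P(T ≥ 2.634) ≈ 0.0069
Since p ≈ 0.0069 < α = 0.05, reject H0; the data support H1.

2.634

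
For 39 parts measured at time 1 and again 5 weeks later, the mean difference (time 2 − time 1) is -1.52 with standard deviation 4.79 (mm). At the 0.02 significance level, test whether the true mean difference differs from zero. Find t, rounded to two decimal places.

H0: μ_d = 0; H1: μ_d ≠ 0 (paired t-test on the differences, two-sided).
t = d̄/(s_d/√n) = -1.52/(4.79/√39) = -1.98
df = n − 1 = 38
Two-sided p-value ≈ 0.0548
Since p ≈ 0.0548 > α = 0.02, fail to reject H0; the evidence is not statistically significant.

-1.98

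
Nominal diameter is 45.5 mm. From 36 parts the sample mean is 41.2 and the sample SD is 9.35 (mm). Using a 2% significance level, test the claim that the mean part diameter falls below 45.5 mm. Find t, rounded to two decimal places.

H0: μ = 45.5; H1: μ < 45.5 (one-sample t-test, left-tailed).
t = (x̄ − μ₀)/(s/√n) = (41.2 − 45.5)/(9.35/√36) = -2.76
df = n − 1 = 35
p-value = P(T ≤ -2.76) ≈ 0.005
Since p ≈ 0.005 < α = 0.02, reject H0; the evidence is statistically significant.

-2.76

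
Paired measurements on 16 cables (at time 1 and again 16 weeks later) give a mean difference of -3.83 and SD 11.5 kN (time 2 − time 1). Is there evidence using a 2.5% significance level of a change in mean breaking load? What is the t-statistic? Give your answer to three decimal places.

H0: μ_d = 0; H1: μ_d ≠ 0 (paired t-test on the differences, two-sided).
t = d̄/(s_d/√n) = -3.83/(11.5/√16) = -1.332
df = n − 1 = 15
Two-sided p-value ≈ 0.2027
Since p ≈ 0.2027 > α = 0.025, fail to reject H0; the data do not provide sufficient evidence against H0.

-1.332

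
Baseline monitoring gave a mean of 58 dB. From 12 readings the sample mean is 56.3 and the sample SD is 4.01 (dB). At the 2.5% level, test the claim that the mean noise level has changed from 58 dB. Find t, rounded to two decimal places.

H0: μ = 58; H1: μ ≠ 58 (one-sample t-test, two-sided).
t = (x̄ − μ₀)/(s/√n) = (56.3 − 58)/(4.01/√12) = -1.47
df = n − 1 = 11
Two-sided p-value ≈ 0.170
Since p ≈ 0.170 > α = 0.025, fail to reject H0; the data do not provide sufficient evidence against H0.

-1.47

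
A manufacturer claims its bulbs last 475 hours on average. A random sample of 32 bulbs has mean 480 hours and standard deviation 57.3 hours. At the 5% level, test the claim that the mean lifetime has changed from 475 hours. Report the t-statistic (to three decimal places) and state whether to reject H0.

t = 0.494; fail to reject H0

H0: μ = 475; H1: μ ≠ 475 (one-sample t-test, two-sided).
t = (x̄ − μ₀)/(s/√n) = (480 − 475)/(57.3/√32) = 0.494
df = n − 1 = 31
Two-sided p-value ≈ 0.6251
Since p ≈ 0.6251 > α = 0.05, fail to reject H0; the data do not provide sufficient evidence against H0.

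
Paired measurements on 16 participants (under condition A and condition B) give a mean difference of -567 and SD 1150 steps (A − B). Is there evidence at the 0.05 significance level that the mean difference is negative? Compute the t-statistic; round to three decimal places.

-1.972

H0: μ_d = 0; H1: μ_d < 0 (paired t-test on the differences, left-tailed).
t = d̄/(s_d/√n) = -567/(1150/√16) = -1.972
df = n − 1 = 15
p-value = P(T ≤ -1.972) ≈ 0.034
Since p ≈ 0.034 < α = 0.05, reject H0; the data support H1.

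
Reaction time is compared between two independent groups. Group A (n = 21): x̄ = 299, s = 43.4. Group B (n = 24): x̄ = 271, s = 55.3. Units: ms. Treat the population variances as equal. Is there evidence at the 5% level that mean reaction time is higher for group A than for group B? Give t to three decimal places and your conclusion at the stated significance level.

t = 1.870; reject H0

Let group 1 = group A, group 2 = group B. H0: μ_1 = μ_2; H1: μ_1 > μ_2 (two-sample pooled-variance t-test, right-tailed).
s_p² = [(21−1)·43.4² + (24−1)·55.3²]/(21+24−2) = 2511.8
t = (299 − 271)/√[2511.8·(1/21 + 1/24)] = 1.870
df = n₁ + n₂ − 2 = 43
p-value = P(T ≥ 1.870) ≈ 0.034
Since p ≈ 0.034 < α = 0.05, reject H0; the evidence is statistically significant.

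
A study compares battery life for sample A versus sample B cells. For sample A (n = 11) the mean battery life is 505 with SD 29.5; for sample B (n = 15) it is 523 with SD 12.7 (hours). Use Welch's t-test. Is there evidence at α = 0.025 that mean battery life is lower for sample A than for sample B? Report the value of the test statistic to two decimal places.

Let group 1 = sample A, group 2 = sample B. H0: μ_1 = μ_2; H1: μ_1 < μ_2 (Welch's two-sample t-test, left-tailed).
t = (x̄_1 − x̄_2)/√(s_1²/n_1 + s_2²/n_2) = (505 − 523)/√(29.5²/11 + 12.7²/15) = -1.90
Welch–Satterthwaite df ≈ 12.73
p-value = P(T ≤ -1.90) ≈ 0.0402
Since p ≈ 0.0402 > α = 0.025, fail to reject H0; the data do not provide sufficient evidence against H0.

-1.90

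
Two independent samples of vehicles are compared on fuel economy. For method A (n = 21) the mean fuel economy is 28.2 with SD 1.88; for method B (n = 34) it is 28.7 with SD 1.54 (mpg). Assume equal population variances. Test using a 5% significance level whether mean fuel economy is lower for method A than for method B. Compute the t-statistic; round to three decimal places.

Let group 1 = method A, group 2 = method B. H0: μ_1 = μ_2; H1: μ_1 < μ_2 (two-sample pooled-variance t-test, left-tailed).
s_p² = [(21−1)·1.88² + (34−1)·1.54²]/(21+34−2) = 2.81039
t = (28.2 − 28.7)/√[2.81039·(1/21 + 1/34)] = -1.075
df = n₁ + n₂ − 2 = 53
p-value = P(T ≤ -1.075) ≈ 0.144
Since p ≈ 0.144 > α = 0.05, fail to reject H0; the evidence is not statistically significant.

-1.075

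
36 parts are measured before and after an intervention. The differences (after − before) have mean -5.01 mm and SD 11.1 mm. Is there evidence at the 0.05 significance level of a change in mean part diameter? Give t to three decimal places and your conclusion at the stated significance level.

H0: μ_d = 0; H1: μ_d ≠ 0 (paired t-test on the differences, two-sided).
t = d̄/(s_d/√n) = -5.01/(11.1/√36) = -2.708
df = n − 1 = 35
Two-sided p-value ≈ 0.010
Since p ≈ 0.010 < α = 0.05, reject H0; the evidence is statistically significant.

t = -2.708; reject H0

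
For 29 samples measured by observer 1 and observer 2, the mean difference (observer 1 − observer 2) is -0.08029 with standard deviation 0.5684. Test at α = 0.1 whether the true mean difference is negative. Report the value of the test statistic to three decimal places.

H0: μ_d = 0; H1: μ_d < 0 (paired t-test on the differences, left-tailed).
t = d̄/(s_d/√n) = -0.08029/(0.5684/√29) = -0.761
df = n − 1 = 28
p-value = P(T ≤ -0.761) ≈ 0.2266
Since p ≈ 0.2266 > α = 0.1, fail to reject H0; the data do not provide sufficient evidence against H0.

-0.761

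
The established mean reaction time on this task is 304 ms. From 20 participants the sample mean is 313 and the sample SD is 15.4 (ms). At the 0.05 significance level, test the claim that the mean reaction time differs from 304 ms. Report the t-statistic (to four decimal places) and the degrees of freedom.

H0: μ = 304; H1: μ ≠ 304 (one-sample t-test, two-sided).
t = (x̄ − μ₀)/(s/√n) = (313 − 304)/(15.4/√20) = 2.6136
df = n − 1 = 19
Two-sided p-value ≈ 0.017
Since p ≈ 0.017 < α = 0.05, reject H0; the data support H1.

t = 2.6136, df = 19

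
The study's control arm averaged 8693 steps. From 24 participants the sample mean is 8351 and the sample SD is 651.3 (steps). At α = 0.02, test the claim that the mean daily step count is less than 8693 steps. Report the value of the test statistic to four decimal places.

H0: μ = 8693; H1: μ < 8693 (one-sample t-test, left-tailed).
t = (x̄ − μ₀)/(s/√n) = (8351 − 8693)/(651.3/√24) = -2.5725
df = n − 1 = 23
p-value = P(T ≤ -2.5725) ≈ 0.0085
Since p ≈ 0.0085 < α = 0.02, reject H0; the evidence is statistically significant.

-2.5725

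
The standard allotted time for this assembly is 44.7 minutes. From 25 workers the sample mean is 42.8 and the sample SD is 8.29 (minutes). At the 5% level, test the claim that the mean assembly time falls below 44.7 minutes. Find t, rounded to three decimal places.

-1.146

H0: μ = 44.7; H1: μ < 44.7 (one-sample t-test, left-tailed).
t = (x̄ − μ₀)/(s/√n) = (42.8 − 44.7)/(8.29/√25) = -1.146
df = n − 1 = 24
p-value = P(T ≤ -1.146) ≈ 0.1316
Since p ≈ 0.1316 > α = 0.05, fail to reject H0; the evidence is not statistically significant.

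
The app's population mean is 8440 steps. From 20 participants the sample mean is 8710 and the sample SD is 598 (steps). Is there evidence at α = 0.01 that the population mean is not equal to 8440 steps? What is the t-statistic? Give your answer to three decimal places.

2.019

H0: μ = 8440; H1: μ ≠ 8440 (one-sample t-test, two-sided).
t = (x̄ − μ₀)/(s/√n) = (8710 − 8440)/(598/√20) = 2.019
df = n − 1 = 19
Two-sided p-value ≈ 0.058
Since p ≈ 0.058 > α = 0.01, fail to reject H0; the evidence is not statistically significant.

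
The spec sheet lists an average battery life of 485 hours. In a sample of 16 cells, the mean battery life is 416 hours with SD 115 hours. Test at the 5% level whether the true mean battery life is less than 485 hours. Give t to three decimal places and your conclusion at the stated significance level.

t = -2.400; reject H0

H0: μ = 485; H1: μ < 485 (one-sample t-test, left-tailed).
t = (x̄ − μ₀)/(s/√n) = (416 − 485)/(115/√16) = -2.400
df = n − 1 = 15
p-value = P(T ≤ -2.400) ≈ 0.0149
Since p ≈ 0.0149 < α = 0.05, reject H0; the data support H1.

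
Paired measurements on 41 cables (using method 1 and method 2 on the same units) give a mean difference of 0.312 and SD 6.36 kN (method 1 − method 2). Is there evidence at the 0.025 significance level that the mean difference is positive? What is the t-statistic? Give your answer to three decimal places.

H0: μ_d = 0; H1: μ_d > 0 (paired t-test on the differences, right-tailed).
t = d̄/(s_d/√n) = 0.312/(6.36/√41) = 0.314
df = n − 1 = 40
p-value = P(T ≥ 0.314) ≈ 0.378
Since p ≈ 0.378 > α = 0.025, fail to reject H0; the data do not provide sufficient evidence against H0.

0.314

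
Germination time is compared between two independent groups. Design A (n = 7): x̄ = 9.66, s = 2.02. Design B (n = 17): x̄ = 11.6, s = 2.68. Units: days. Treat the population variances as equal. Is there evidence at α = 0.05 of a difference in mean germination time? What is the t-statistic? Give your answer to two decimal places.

Let group 1 = design A, group 2 = design B. H0: μ_1 = μ_2; H1: μ_1 ≠ μ_2 (two-sample pooled-variance t-test, two-sided).
s_p² = [(7−1)·2.02² + (17−1)·2.68²]/(7+17−2) = 6.3364
t = (9.66 − 11.6)/√[6.3364·(1/7 + 1/17)] = -1.72
df = n₁ + n₂ − 2 = 22
Two-sided p-value ≈ 0.100
Since p ≈ 0.100 > α = 0.05, fail to reject H0; the data do not provide sufficient evidence against H0.

-1.72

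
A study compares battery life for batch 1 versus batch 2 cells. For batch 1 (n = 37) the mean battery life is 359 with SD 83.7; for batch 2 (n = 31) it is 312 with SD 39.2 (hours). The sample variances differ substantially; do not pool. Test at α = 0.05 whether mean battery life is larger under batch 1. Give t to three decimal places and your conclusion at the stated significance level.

Let group 1 = batch 1, group 2 = batch 2. H0: μ_1 = μ_2; H1: μ_1 > μ_2 (Welch's two-sample t-test, right-tailed).
t = (x̄_1 − x̄_2)/√(s_1²/n_1 + s_2²/n_2) = (359 − 312)/√(83.7²/37 + 39.2²/31) = 3.041
Welch–Satterthwaite df ≈ 52.96
p-value = P(T ≥ 3.041) ≈ 0.0018
Since p ≈ 0.0018 < α = 0.05, reject H0; the data support H1.

t = 3.041; reject H0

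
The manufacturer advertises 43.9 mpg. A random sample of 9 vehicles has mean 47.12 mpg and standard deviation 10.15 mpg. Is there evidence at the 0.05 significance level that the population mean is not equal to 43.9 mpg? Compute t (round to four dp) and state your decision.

t = 0.9517; fail to reject H0

H0: μ = 43.9; H1: μ ≠ 43.9 (one-sample t-test, two-sided).
t = (x̄ − μ₀)/(s/√n) = (47.12 − 43.9)/(10.15/√9) = 0.9517
df = n − 1 = 8
Two-sided p-value ≈ 0.3691
Since p ≈ 0.3691 > α = 0.05, fail to reject H0; the evidence is not statistically significant.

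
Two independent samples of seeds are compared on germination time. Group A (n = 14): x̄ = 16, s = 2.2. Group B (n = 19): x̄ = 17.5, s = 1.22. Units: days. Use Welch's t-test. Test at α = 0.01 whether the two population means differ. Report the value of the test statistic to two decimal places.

-2.30

Let group 1 = group A, group 2 = group B. H0: μ_1 = μ_2; H1: μ_1 ≠ μ_2 (Welch's two-sample t-test, two-sided).
t = (x̄_1 − x̄_2)/√(s_1²/n_1 + s_2²/n_2) = (16 − 17.5)/√(2.2²/14 + 1.22²/19) = -2.30
Welch–Satterthwaite df ≈ 18.86
Two-sided p-value ≈ 0.033
Since p ≈ 0.033 > α = 0.01, fail to reject H0; the evidence is not statistically significant.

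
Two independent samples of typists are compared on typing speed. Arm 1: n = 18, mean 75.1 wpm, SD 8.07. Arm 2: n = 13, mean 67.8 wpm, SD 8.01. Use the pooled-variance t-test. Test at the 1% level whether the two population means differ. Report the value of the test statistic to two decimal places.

Let group 1 = arm 1, group 2 = arm 2. H0: μ_1 = μ_2; H1: μ_1 ≠ μ_2 (two-sample pooled-variance t-test, two-sided).
s_p² = [(18−1)·8.07² + (13−1)·8.01²]/(18+13−2) = 64.7257
t = (75.1 − 67.8)/√[64.7257·(1/18 + 1/13)] = 2.49
df = n₁ + n₂ − 2 = 29
Two-sided p-value ≈ 0.019
Since p ≈ 0.019 > α = 0.01, fail to reject H0; the evidence is not statistically significant.

2.49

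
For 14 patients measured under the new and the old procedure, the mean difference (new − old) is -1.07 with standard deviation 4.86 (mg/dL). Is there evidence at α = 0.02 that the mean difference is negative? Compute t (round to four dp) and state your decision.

H0: μ_d = 0; H1: μ_d < 0 (paired t-test on the differences, left-tailed).
t = d̄/(s_d/√n) = -1.07/(4.86/√14) = -0.8238
df = n − 1 = 13
p-value = P(T ≤ -0.8238) ≈ 0.212
Since p ≈ 0.212 > α = 0.02, fail to reject H0; the evidence is not statistically significant.

t = -0.8238; fail to reject H0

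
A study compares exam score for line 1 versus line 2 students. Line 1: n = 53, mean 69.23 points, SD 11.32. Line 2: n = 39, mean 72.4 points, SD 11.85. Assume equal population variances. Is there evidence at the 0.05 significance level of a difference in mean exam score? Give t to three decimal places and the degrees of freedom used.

Let group 1 = line 1, group 2 = line 2. H0: μ_1 = μ_2; H1: μ_1 ≠ μ_2 (two-sample pooled-variance t-test, two-sided).
s_p² = [(53−1)·11.32² + (39−1)·11.85²]/(53+39−2) = 133.327
t = (69.23 − 72.4)/√[133.327·(1/53 + 1/39)] = -1.301
df = n₁ + n₂ − 2 = 90
Two-sided p-value ≈ 0.1965
Since p ≈ 0.1965 > α = 0.05, fail to reject H0; the data do not provide sufficient evidence against H0.

t = -1.301, df = 90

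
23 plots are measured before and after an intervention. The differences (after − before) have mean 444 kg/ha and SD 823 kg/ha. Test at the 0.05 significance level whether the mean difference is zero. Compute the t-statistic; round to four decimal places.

H0: μ_d = 0; H1: μ_d ≠ 0 (paired t-test on the differences, two-sided).
t = d̄/(s_d/√n) = 444/(823/√23) = 2.5873
df = n − 1 = 22
Two-sided p-value ≈ 0.0168
Since p ≈ 0.0168 < α = 0.05, reject H0; the data support H1.

2.5873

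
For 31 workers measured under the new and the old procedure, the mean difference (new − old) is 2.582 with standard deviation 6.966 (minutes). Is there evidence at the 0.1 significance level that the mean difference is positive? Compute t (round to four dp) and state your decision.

H0: μ_d = 0; H1: μ_d > 0 (paired t-test on the differences, right-tailed).
t = d̄/(s_d/√n) = 2.582/(6.966/√31) = 2.0637
df = n − 1 = 30
p-value = P(T ≥ 2.0637) ≈ 0.024
Since p ≈ 0.024 < α = 0.1, reject H0; the data support H1.

t = 2.0637; reject H0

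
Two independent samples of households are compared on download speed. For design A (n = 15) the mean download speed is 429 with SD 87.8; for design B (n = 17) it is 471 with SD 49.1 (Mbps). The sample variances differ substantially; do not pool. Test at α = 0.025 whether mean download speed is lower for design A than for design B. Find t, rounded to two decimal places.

-1.64

Let group 1 = design A, group 2 = design B. H0: μ_1 = μ_2; H1: μ_1 < μ_2 (Welch's two-sample t-test, left-tailed).
t = (x̄_1 − x̄_2)/√(s_1²/n_1 + s_2²/n_2) = (429 − 471)/√(87.8²/15 + 49.1²/17) = -1.64
Welch–Satterthwaite df ≈ 21.37
p-value = P(T ≤ -1.64) ≈ 0.0578
Since p ≈ 0.0578 > α = 0.025, fail to reject H0; the data do not provide sufficient evidence against H0.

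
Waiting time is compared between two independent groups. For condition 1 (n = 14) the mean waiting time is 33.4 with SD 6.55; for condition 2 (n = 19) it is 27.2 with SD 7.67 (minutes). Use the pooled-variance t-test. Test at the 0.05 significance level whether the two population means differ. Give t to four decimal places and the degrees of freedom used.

Let group 1 = condition 1, group 2 = condition 2. H0: μ_1 = μ_2; H1: μ_1 ≠ μ_2 (two-sample pooled-variance t-test, two-sided).
s_p² = [(14−1)·6.55² + (19−1)·7.67²]/(14+19−2) = 52.1501
t = (33.4 − 27.2)/√[52.1501·(1/14 + 1/19)] = 2.4375
df = n₁ + n₂ − 2 = 31
Two-sided p-value ≈ 0.0207
Since p ≈ 0.0207 < α = 0.05, reject H0; the data support H1.

t = 2.4375, df = 31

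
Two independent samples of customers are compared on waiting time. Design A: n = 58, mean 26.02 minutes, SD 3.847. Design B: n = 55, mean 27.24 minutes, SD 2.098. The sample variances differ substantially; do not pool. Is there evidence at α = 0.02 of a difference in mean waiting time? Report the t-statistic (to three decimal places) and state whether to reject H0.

t = -2.107; fail to reject H0

Let group 1 = design A, group 2 = design B. H0: μ_1 = μ_2; H1: μ_1 ≠ μ_2 (Welch's two-sample t-test, two-sided).
t = (x̄_1 − x̄_2)/√(s_1²/n_1 + s_2²/n_2) = (26.02 − 27.24)/√(3.847²/58 + 2.098²/55) = -2.107
Welch–Satterthwaite df ≈ 89.11
Two-sided p-value ≈ 0.038
Since p ≈ 0.038 > α = 0.02, fail to reject H0; the data do not provide sufficient evidence against H0.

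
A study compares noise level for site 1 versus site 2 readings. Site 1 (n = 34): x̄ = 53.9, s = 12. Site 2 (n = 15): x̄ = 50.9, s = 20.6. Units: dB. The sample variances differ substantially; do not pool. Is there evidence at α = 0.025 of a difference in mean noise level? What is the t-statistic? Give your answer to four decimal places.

0.5260

Let group 1 = site 1, group 2 = site 2. H0: μ_1 = μ_2; H1: μ_1 ≠ μ_2 (Welch's two-sample t-test, two-sided).
t = (x̄_1 − x̄_2)/√(s_1²/n_1 + s_2²/n_2) = (53.9 − 50.9)/√(12²/34 + 20.6²/15) = 0.5260
Welch–Satterthwaite df ≈ 18.33
Two-sided p-value ≈ 0.6052
Since p ≈ 0.6052 > α = 0.025, fail to reject H0; the evidence is not statistically significant.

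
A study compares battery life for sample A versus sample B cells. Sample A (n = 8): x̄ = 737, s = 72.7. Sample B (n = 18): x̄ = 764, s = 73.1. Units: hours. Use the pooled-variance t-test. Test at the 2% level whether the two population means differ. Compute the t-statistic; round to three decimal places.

-0.871

Let group 1 = sample A, group 2 = sample B. H0: μ_1 = μ_2; H1: μ_1 ≠ μ_2 (two-sample pooled-variance t-test, two-sided).
s_p² = [(8−1)·72.7² + (18−1)·73.1²]/(8+18−2) = 5326.6
t = (737 − 764)/√[5326.6·(1/8 + 1/18)] = -0.871
df = n₁ + n₂ − 2 = 24
Two-sided p-value ≈ 0.393
Since p ≈ 0.393 > α = 0.02, fail to reject H0; the evidence is not statistically significant.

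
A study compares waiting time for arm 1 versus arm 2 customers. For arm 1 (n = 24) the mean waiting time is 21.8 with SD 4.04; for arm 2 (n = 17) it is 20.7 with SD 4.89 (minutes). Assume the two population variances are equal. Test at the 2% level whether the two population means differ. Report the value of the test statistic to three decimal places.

0.787

Let group 1 = arm 1, group 2 = arm 2. H0: μ_1 = μ_2; H1: μ_1 ≠ μ_2 (two-sample pooled-variance t-test, two-sided).
s_p² = [(24−1)·4.04² + (17−1)·4.89²]/(24+17−2) = 19.4357
t = (21.8 − 20.7)/√[19.4357·(1/24 + 1/17)] = 0.787
df = n₁ + n₂ − 2 = 39
Two-sided p-value ≈ 0.4360
Since p ≈ 0.4360 > α = 0.02, fail to reject H0; the evidence is not statistically significant.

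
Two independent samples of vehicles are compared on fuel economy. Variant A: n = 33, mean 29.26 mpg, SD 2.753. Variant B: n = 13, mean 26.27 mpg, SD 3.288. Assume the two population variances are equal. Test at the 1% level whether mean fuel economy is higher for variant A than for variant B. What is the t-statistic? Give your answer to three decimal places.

3.139

Let group 1 = variant A, group 2 = variant B. H0: μ_1 = μ_2; H1: μ_1 > μ_2 (two-sample pooled-variance t-test, right-tailed).
s_p² = [(33−1)·2.753² + (13−1)·3.288²]/(33+13−2) = 8.46045
t = (29.26 − 26.27)/√[8.46045·(1/33 + 1/13)] = 3.139
df = n₁ + n₂ − 2 = 44
p-value = P(T ≥ 3.139) ≈ 0.002
Since p ≈ 0.002 < α = 0.01, reject H0; the evidence is statistically significant.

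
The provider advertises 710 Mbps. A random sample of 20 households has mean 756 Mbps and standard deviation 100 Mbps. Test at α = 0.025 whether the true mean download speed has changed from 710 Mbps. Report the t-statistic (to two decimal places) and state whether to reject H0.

H0: μ = 710; H1: μ ≠ 710 (one-sample t-test, two-sided).
t = (x̄ − μ₀)/(s/√n) = (756 − 710)/(100/√20) = 2.06
df = n − 1 = 19
Two-sided p-value ≈ 0.054
Since p ≈ 0.054 > α = 0.025, fail to reject H0; the evidence is not statistically significant.

t = 2.06; fail to reject H0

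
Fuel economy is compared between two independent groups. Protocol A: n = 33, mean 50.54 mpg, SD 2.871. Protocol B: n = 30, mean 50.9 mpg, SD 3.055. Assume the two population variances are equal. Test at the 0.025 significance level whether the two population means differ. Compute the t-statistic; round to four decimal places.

-0.4821

Let group 1 = protocol A, group 2 = protocol B. H0: μ_1 = μ_2; H1: μ_1 ≠ μ_2 (two-sample pooled-variance t-test, two-sided).
s_p² = [(33−1)·2.871² + (30−1)·3.055²]/(33+30−2) = 8.76102
t = (50.54 − 50.9)/√[8.76102·(1/33 + 1/30)] = -0.4821
df = n₁ + n₂ − 2 = 61
Two-sided p-value ≈ 0.6314
Since p ≈ 0.6314 > α = 0.025, fail to reject H0; the data do not provide sufficient evidence against H0.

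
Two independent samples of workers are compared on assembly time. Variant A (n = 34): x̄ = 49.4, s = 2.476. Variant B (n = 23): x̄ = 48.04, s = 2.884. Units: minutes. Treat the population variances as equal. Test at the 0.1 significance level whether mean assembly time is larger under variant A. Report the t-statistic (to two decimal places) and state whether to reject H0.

t = 1.90; reject H0

Let group 1 = variant A, group 2 = variant B. H0: μ_1 = μ_2; H1: μ_1 > μ_2 (two-sample pooled-variance t-test, right-tailed).
s_p² = [(34−1)·2.476² + (23−1)·2.884²]/(34+23−2) = 7.00533
t = (49.4 − 48.04)/√[7.00533·(1/34 + 1/23)] = 1.90
df = n₁ + n₂ − 2 = 55
p-value = P(T ≥ 1.90) ≈ 0.0311
Since p ≈ 0.0311 < α = 0.1, reject H0; the evidence is statistically significant.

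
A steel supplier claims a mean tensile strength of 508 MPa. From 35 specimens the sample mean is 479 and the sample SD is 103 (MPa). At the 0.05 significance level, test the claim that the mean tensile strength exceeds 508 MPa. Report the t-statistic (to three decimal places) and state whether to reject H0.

H0: μ = 508; H1: μ > 508 (one-sample t-test, right-tailed).
t = (x̄ − μ₀)/(s/√n) = (479 − 508)/(103/√35) = -1.666
df = n − 1 = 34
p-value = P(T ≥ -1.666) ≈ 0.9475
Since p ≈ 0.9475 > α = 0.05, fail to reject H0; the evidence is not statistically significant.

t = -1.666; fail to reject H0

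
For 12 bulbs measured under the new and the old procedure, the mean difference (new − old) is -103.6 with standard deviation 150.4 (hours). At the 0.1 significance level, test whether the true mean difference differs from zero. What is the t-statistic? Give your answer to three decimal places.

H0: μ_d = 0; H1: μ_d ≠ 0 (paired t-test on the differences, two-sided).
t = d̄/(s_d/√n) = -103.6/(150.4/√12) = -2.386
df = n − 1 = 11
Two-sided p-value ≈ 0.0361
Since p ≈ 0.0361 < α = 0.1, reject H0; the evidence is statistically significant.

-2.386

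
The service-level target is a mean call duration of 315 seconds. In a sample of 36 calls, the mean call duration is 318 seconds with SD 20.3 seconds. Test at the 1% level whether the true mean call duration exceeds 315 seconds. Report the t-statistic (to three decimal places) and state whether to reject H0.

H0: μ = 315; H1: μ > 315 (one-sample t-test, right-tailed).
t = (x̄ − μ₀)/(s/√n) = (318 − 315)/(20.3/√36) = 0.887
df = n − 1 = 35
p-value = P(T ≥ 0.887) ≈ 0.191
Since p ≈ 0.191 > α = 0.01, fail to reject H0; the data do not provide sufficient evidence against H0.

t = 0.887; fail to reject H0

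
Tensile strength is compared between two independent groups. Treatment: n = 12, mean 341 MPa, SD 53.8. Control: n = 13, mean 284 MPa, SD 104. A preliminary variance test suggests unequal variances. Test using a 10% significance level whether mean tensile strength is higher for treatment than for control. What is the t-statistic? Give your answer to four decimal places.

1.7399

Let group 1 = treatment, group 2 = control. H0: μ_1 = μ_2; H1: μ_1 > μ_2 (Welch's two-sample t-test, right-tailed).
t = (x̄_1 − x̄_2)/√(s_1²/n_1 + s_2²/n_2) = (341 − 284)/√(53.8²/12 + 104²/13) = 1.7399
Welch–Satterthwaite df ≈ 18.29
p-value = P(T ≥ 1.7399) ≈ 0.0493
Since p ≈ 0.0493 < α = 0.1, reject H0; the evidence is statistically significant.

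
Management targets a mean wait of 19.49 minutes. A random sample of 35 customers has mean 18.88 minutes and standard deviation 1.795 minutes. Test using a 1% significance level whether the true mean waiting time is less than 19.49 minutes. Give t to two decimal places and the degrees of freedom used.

H0: μ = 19.49; H1: μ < 19.49 (one-sample t-test, left-tailed).
t = (x̄ − μ₀)/(s/√n) = (18.88 − 19.49)/(1.795/√35) = -2.01
df = n − 1 = 34
p-value = P(T ≤ -2.01) ≈ 0.0262
Since p ≈ 0.0262 > α = 0.01, fail to reject H0; the evidence is not statistically significant.

t = -2.01, df = 34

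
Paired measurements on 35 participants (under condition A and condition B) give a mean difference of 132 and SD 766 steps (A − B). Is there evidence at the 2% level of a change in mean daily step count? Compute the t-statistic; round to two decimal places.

1.02

H0: μ_d = 0; H1: μ_d ≠ 0 (paired t-test on the differences, two-sided).
t = d̄/(s_d/√n) = 132/(766/√35) = 1.02
df = n − 1 = 34
Two-sided p-value ≈ 0.3152
Since p ≈ 0.3152 > α = 0.02, fail to reject H0; the evidence is not statistically significant.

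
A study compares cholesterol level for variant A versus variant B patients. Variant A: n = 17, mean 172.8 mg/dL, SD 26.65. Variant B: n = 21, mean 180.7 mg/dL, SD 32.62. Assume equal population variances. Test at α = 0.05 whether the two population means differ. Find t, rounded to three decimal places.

Let group 1 = variant A, group 2 = variant B. H0: μ_1 = μ_2; H1: μ_1 ≠ μ_2 (two-sample pooled-variance t-test, two-sided).
s_p² = [(17−1)·26.65² + (21−1)·32.62²]/(17+21−2) = 906.801
t = (172.8 − 180.7)/√[906.801·(1/17 + 1/21)] = -0.804
df = n₁ + n₂ − 2 = 36
Two-sided p-value ≈ 0.427
Since p ≈ 0.427 > α = 0.05, fail to reject H0; the data do not provide sufficient evidence against H0.

-0.804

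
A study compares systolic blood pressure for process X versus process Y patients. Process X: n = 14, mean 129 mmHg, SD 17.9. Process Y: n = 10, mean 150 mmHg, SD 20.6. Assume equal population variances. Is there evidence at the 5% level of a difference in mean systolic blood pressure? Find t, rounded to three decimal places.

Let group 1 = process X, group 2 = process Y. H0: μ_1 = μ_2; H1: μ_1 ≠ μ_2 (two-sample pooled-variance t-test, two-sided).
s_p² = [(14−1)·17.9² + (10−1)·20.6²]/(14+10−2) = 362.935
t = (129 − 150)/√[362.935·(1/14 + 1/10)] = -2.662
df = n₁ + n₂ − 2 = 22
Two-sided p-value ≈ 0.0142
Since p ≈ 0.0142 < α = 0.05, reject H0; the data support H1.

-2.662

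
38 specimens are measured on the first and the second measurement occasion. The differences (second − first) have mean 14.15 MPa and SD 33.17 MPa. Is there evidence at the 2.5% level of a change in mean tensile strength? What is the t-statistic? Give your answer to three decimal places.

2.630

H0: μ_d = 0; H1: μ_d ≠ 0 (paired t-test on the differences, two-sided).
t = d̄/(s_d/√n) = 14.15/(33.17/√38) = 2.630
df = n − 1 = 37
Two-sided p-value ≈ 0.0124
Since p ≈ 0.0124 < α = 0.025, reject H0; the data support H1.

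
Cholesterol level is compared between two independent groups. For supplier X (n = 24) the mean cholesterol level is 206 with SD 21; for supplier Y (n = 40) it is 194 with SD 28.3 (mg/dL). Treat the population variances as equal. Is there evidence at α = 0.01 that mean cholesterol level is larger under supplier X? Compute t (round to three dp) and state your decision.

Let group 1 = supplier X, group 2 = supplier Y. H0: μ_1 = μ_2; H1: μ_1 > μ_2 (two-sample pooled-variance t-test, right-tailed).
s_p² = [(24−1)·21² + (40−1)·28.3²]/(24+40−2) = 667.382
t = (206 − 194)/√[667.382·(1/24 + 1/40)] = 1.799
df = n₁ + n₂ − 2 = 62
p-value = P(T ≥ 1.799) ≈ 0.0384
Since p ≈ 0.0384 > α = 0.01, fail to reject H0; the evidence is not statistically significant.

t = 1.799; fail to reject H0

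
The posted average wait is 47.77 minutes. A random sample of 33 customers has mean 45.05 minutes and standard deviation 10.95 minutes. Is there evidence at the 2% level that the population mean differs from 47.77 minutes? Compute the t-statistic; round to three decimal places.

H0: μ = 47.77; H1: μ ≠ 47.77 (one-sample t-test, two-sided).
t = (x̄ − μ₀)/(s/√n) = (45.05 − 47.77)/(10.95/√33) = -1.427
df = n − 1 = 32
Two-sided p-value ≈ 0.1633
Since p ≈ 0.1633 > α = 0.02, fail to reject H0; the data do not provide sufficient evidence against H0.

-1.427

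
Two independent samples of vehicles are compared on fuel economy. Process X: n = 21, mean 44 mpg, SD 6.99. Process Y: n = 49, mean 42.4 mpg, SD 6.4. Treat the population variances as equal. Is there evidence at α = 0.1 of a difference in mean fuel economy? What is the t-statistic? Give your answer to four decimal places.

Let group 1 = process X, group 2 = process Y. H0: μ_1 = μ_2; H1: μ_1 ≠ μ_2 (two-sample pooled-variance t-test, two-sided).
s_p² = [(21−1)·6.99² + (49−1)·6.4²]/(21+49−2) = 43.2836
t = (44 − 42.4)/√[43.2836·(1/21 + 1/49)] = 0.9324
df = n₁ + n₂ − 2 = 68
Two-sided p-value ≈ 0.3544
Since p ≈ 0.3544 > α = 0.1, fail to reject H0; the evidence is not statistically significant.

0.9324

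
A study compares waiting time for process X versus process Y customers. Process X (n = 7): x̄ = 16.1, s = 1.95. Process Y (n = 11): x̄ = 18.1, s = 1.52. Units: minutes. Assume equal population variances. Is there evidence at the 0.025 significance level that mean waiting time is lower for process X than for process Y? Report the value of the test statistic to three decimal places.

Let group 1 = process X, group 2 = process Y. H0: μ_1 = μ_2; H1: μ_1 < μ_2 (two-sample pooled-variance t-test, left-tailed).
s_p² = [(7−1)·1.95² + (11−1)·1.52²]/(7+11−2) = 2.86994
t = (16.1 − 18.1)/√[2.86994·(1/7 + 1/11)] = -2.442
df = n₁ + n₂ − 2 = 16
p-value = P(T ≤ -2.442) ≈ 0.013
Since p ≈ 0.013 < α = 0.025, reject H0; the evidence is statistically significant.

-2.442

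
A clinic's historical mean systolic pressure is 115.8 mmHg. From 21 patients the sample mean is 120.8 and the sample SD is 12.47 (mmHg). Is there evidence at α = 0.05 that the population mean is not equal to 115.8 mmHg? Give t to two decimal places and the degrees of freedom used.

H0: μ = 115.8; H1: μ ≠ 115.8 (one-sample t-test, two-sided).
t = (x̄ − μ₀)/(s/√n) = (120.8 − 115.8)/(12.47/√21) = 1.84
df = n − 1 = 20
Two-sided p-value ≈ 0.0810
Since p ≈ 0.0810 > α = 0.05, fail to reject H0; the evidence is not statistically significant.

t = 1.84, df = 20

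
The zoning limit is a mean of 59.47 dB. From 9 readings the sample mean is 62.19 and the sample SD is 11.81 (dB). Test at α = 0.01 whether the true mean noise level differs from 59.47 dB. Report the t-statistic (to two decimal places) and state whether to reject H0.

t = 0.69; fail to reject H0

H0: μ = 59.47; H1: μ ≠ 59.47 (one-sample t-test, two-sided).
t = (x̄ − μ₀)/(s/√n) = (62.19 − 59.47)/(11.81/√9) = 0.69
df = n − 1 = 8
Two-sided p-value ≈ 0.5092
Since p ≈ 0.5092 > α = 0.01, fail to reject H0; the evidence is not statistically significant.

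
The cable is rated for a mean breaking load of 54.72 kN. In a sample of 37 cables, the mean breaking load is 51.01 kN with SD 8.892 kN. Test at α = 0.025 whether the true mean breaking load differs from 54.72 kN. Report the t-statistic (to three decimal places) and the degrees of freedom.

H0: μ = 54.72; H1: μ ≠ 54.72 (one-sample t-test, two-sided).
t = (x̄ − μ₀)/(s/√n) = (51.01 − 54.72)/(8.892/√37) = -2.538
df = n − 1 = 36
Two-sided p-value ≈ 0.0156
Since p ≈ 0.0156 < α = 0.025, reject H0; the data support H1.

t = -2.538, df = 36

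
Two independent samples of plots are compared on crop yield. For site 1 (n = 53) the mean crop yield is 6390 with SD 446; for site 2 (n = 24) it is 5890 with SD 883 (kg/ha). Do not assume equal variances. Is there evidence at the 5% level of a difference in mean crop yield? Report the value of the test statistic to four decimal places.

2.6265

Let group 1 = site 1, group 2 = site 2. H0: μ_1 = μ_2; H1: μ_1 ≠ μ_2 (Welch's two-sample t-test, two-sided).
t = (x̄_1 − x̄_2)/√(s_1²/n_1 + s_2²/n_2) = (6390 − 5890)/√(446²/53 + 883²/24) = 2.6265
Welch–Satterthwaite df ≈ 28.45
Two-sided p-value ≈ 0.014
Since p ≈ 0.014 < α = 0.05, reject H0; the evidence is statistically significant.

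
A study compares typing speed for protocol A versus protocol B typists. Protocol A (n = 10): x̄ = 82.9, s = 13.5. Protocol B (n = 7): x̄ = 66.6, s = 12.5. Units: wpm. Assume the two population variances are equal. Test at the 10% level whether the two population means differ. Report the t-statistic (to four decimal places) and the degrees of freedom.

Let group 1 = protocol A, group 2 = protocol B. H0: μ_1 = μ_2; H1: μ_1 ≠ μ_2 (two-sample pooled-variance t-test, two-sided).
s_p² = [(10−1)·13.5² + (7−1)·12.5²]/(10+7−2) = 171.85
t = (82.9 − 66.6)/√[171.85·(1/10 + 1/7)] = 2.5231
df = n₁ + n₂ − 2 = 15
Two-sided p-value ≈ 0.023
Since p ≈ 0.023 < α = 0.1, reject H0; the data support H1.

t = 2.5231, df = 15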